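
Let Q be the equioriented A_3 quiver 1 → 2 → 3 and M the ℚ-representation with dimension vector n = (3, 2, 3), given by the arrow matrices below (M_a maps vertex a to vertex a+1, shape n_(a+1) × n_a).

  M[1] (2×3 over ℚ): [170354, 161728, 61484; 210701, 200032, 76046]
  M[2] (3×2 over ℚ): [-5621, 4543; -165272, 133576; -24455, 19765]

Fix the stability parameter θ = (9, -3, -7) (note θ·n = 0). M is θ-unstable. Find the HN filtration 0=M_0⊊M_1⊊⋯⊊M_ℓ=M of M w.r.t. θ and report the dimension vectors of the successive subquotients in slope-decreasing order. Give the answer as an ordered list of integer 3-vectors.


Via rank(M_{q-1}∘⋯∘M_p): M ≅ I[1,1]^2, I[1,3], I[2,2], I[3,3]^2.
μ_θ-semistable layers: μ^(1)=9; μ^(2)=-1/3; μ^(3)=-3; μ^(4)=-7

((2, 0, 0); (1, 1, 1); (0, 1, 0); (0, 0, 2))


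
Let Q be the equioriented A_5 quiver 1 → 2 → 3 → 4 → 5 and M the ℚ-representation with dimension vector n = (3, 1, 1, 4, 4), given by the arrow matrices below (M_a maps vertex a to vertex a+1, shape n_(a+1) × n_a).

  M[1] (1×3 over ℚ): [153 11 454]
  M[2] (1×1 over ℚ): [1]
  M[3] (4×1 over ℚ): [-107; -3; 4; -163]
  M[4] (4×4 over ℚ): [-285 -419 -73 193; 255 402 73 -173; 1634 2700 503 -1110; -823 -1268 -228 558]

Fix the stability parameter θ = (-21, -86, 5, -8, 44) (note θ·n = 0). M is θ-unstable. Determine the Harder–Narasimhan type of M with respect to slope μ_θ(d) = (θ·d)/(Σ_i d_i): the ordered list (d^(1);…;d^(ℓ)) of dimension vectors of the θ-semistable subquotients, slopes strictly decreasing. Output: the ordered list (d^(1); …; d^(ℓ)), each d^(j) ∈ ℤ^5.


Barcode: M ≅ I[1,1]^2, I[1,5], I[4,5]^3. HN layers by μ_θ (5 steps, strictly decreasing):
  μ^(1)=44; μ^(2)=-3/2; μ^(3)=-8; μ^(4)=-21; μ^(5)=-107/2

((0, 0, 0, 0, 4); (0, 0, 1, 1, 0); (0, 0, 0, 3, 0); (2, 0, 0, 0, 0); (1, 1, 0, 0, 0))


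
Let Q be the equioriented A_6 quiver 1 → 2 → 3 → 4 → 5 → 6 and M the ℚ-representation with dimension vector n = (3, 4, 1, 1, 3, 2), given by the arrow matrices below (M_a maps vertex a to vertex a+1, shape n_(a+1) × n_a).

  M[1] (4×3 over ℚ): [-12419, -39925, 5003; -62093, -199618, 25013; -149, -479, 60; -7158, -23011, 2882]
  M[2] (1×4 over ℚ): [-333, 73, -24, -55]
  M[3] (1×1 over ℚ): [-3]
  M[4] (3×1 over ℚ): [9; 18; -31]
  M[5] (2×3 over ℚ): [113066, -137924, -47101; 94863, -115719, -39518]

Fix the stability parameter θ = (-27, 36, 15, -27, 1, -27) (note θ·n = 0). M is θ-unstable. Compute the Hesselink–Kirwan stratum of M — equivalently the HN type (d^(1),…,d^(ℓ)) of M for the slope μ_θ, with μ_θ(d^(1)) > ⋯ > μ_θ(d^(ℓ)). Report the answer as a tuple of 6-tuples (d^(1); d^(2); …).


Barcode: M ≅ I[1,2]^2, I[1,6], I[2,2], I[5,5], I[5,6]. HN layers by μ_θ (5 steps, strictly decreasing):
  μ^(1)=36; μ^(2)=1; μ^(3)=-2/5; μ^(4)=-13; μ^(5)=-27

((0, 3, 0, 0, 0, 0); (0, 0, 0, 0, 1, 0); (0, 1, 1, 1, 1, 1); (0, 0, 0, 0, 1, 1); (3, 0, 0, 0, 0, 0))


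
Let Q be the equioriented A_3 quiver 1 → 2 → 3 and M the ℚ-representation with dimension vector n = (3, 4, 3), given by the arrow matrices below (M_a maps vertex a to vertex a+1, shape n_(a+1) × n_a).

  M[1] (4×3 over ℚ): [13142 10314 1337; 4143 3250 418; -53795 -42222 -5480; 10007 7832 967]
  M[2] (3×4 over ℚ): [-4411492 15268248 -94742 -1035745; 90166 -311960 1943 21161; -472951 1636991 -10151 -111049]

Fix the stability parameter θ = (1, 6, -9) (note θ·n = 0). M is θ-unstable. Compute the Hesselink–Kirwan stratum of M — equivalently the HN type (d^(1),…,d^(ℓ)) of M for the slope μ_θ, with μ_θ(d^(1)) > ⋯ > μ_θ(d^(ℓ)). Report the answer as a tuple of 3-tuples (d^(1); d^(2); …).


Barcode: M ≅ I[1,1], I[1,3]^2, I[2,2], I[2,3]. HN layers by μ_θ (4 steps, strictly decreasing):
  μ^(1)=6; μ^(2)=1; μ^(3)=-2/3; μ^(4)=-3/2

((0, 1, 0); (1, 0, 0); (2, 2, 2); (0, 1, 1))


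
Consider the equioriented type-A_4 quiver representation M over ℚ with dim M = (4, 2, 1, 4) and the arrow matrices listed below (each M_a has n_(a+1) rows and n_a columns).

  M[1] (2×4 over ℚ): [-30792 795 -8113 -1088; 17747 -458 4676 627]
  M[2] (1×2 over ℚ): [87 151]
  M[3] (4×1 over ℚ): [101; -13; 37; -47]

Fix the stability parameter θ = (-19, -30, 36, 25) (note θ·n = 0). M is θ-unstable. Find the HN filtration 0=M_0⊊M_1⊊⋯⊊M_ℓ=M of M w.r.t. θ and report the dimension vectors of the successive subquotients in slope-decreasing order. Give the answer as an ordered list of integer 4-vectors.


Barcode: M ≅ I[1,1]^2, I[1,2], I[1,4], I[4,4]^3. HN layers by μ_θ (4 steps, strictly decreasing):
  μ^(1)=61/2; μ^(2)=25; μ^(3)=-19; μ^(4)=-49/2

((0, 0, 1, 1); (0, 0, 0, 3); (2, 0, 0, 0); (2, 2, 0, 0))


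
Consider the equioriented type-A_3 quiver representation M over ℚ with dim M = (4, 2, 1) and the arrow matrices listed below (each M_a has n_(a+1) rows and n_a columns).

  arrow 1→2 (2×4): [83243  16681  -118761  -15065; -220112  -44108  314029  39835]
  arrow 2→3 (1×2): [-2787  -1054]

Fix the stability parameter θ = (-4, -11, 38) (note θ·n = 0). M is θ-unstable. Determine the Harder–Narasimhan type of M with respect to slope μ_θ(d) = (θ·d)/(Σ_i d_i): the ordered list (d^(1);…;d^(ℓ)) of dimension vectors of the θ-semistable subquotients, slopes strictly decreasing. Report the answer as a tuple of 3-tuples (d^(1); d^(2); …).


Via rank(M_{q-1}∘⋯∘M_p): M ≅ I[1,1]^2, I[1,2], I[1,3].
μ_θ-semistable layers: μ^(1)=38; μ^(2)=-4; μ^(3)=-15/2

((0, 0, 1); (2, 0, 0); (2, 2, 0))


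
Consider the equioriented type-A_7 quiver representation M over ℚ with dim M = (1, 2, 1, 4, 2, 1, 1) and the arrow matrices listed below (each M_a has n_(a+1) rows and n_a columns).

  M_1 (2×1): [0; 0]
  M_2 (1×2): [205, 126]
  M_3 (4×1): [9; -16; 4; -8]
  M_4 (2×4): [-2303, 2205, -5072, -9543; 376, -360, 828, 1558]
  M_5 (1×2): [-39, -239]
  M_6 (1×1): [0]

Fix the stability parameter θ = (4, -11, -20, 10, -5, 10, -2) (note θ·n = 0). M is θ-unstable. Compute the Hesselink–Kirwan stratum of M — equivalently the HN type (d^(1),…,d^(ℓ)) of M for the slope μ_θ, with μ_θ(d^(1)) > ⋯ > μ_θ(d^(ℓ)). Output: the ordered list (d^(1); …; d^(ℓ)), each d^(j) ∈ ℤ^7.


Barcode: M ≅ I[1,1], I[2,2], I[2,6], I[4,4]^2, I[4,5], I[7,7]. HN layers by μ_θ (6 steps, strictly decreasing):
  μ^(1)=10; μ^(2)=4; μ^(3)=5/2; μ^(4)=-2; μ^(5)=-11; μ^(6)=-31/2

((0, 0, 0, 2, 0, 1, 0); (1, 0, 0, 0, 0, 0, 0); (0, 0, 0, 2, 2, 0, 0); (0, 0, 0, 0, 0, 0, 1); (0, 1, 0, 0, 0, 0, 0); (0, 1, 1, 0, 0, 0, 0))


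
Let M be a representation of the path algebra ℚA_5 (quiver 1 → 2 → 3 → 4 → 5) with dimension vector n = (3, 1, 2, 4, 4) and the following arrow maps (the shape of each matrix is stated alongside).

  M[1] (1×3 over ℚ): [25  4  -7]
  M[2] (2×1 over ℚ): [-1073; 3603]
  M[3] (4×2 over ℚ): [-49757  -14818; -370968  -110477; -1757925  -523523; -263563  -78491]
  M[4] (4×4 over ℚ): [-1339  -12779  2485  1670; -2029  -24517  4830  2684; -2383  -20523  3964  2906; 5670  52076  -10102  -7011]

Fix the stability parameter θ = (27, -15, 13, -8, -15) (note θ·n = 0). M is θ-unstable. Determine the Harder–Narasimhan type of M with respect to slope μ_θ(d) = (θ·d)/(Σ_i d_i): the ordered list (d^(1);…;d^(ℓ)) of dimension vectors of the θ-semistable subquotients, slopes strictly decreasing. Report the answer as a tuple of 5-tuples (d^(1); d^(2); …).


Via rank(M_{q-1}∘⋯∘M_p): M ≅ I[1,1]^2, I[1,4], I[3,5], I[4,5]^2, I[5,5].
μ_θ-semistable layers: μ^(1)=27; μ^(2)=17/4; μ^(3)=-10/3; μ^(4)=-23/2; μ^(5)=-15

((2, 0, 0, 0, 0); (1, 1, 1, 1, 0); (0, 0, 1, 1, 1); (0, 0, 0, 2, 2); (0, 0, 0, 0, 1))


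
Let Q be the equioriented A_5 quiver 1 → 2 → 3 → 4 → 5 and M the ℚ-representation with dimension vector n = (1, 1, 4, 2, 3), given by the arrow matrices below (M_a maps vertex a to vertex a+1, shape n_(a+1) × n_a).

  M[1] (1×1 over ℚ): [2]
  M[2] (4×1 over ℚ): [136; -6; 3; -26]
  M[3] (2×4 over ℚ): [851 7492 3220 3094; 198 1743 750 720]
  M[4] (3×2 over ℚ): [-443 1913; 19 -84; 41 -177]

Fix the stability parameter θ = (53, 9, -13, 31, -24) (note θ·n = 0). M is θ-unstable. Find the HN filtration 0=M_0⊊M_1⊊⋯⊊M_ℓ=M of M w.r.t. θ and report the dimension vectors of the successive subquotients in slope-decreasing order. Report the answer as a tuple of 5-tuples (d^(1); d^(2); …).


Via rank(M_{q-1}∘⋯∘M_p): M ≅ I[1,3], I[3,3], I[3,5]^2, I[5,5].
μ_θ-semistable layers: μ^(1)=49/3; μ^(2)=7/2; μ^(3)=-13; μ^(4)=-24

((1, 1, 1, 0, 0); (0, 0, 0, 2, 2); (0, 0, 3, 0, 0); (0, 0, 0, 0, 1))


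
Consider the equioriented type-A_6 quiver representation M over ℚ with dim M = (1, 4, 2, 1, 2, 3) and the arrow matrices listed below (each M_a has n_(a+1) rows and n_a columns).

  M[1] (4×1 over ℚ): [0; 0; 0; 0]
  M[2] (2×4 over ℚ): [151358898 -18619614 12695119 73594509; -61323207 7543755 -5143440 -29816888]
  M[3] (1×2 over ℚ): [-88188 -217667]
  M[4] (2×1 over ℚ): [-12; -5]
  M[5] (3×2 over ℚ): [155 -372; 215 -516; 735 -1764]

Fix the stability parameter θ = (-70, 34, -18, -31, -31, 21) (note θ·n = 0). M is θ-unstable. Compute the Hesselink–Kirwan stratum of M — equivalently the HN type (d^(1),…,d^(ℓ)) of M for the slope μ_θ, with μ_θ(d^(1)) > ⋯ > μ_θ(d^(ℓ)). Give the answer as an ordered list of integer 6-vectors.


Interval decomposition of M: I[1,1], I[2,2]^2, I[2,3], I[2,5], I[5,6], I[6,6]^2.
HN type (ℓ=6): μ^(1)=34; μ^(2)=21; μ^(3)=8; μ^(4)=-23/2; μ^(5)=-31; μ^(6)=-70

((0, 2, 0, 0, 0, 0); (0, 0, 0, 0, 0, 3); (0, 1, 1, 0, 0, 0); (0, 1, 1, 1, 1, 0); (0, 0, 0, 0, 1, 0); (1, 0, 0, 0, 0, 0))


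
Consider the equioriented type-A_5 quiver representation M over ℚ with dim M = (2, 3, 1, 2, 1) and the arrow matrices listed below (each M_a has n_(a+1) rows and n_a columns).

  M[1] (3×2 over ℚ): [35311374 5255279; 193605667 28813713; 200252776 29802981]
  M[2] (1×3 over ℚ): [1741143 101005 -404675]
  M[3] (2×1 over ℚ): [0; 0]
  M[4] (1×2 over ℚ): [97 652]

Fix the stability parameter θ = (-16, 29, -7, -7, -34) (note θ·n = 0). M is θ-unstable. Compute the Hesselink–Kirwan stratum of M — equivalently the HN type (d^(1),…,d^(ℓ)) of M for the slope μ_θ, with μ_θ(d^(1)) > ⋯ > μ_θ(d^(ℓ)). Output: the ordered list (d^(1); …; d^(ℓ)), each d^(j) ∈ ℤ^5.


Via rank(M_{q-1}∘⋯∘M_p): M ≅ I[1,2], I[1,3], I[2,2], I[4,4], I[4,5].
μ_θ-semistable layers: μ^(1)=29; μ^(2)=11; μ^(3)=-7; μ^(4)=-16; μ^(5)=-41/2

((0, 2, 0, 0, 0); (0, 1, 1, 0, 0); (0, 0, 0, 1, 0); (2, 0, 0, 0, 0); (0, 0, 0, 1, 1))


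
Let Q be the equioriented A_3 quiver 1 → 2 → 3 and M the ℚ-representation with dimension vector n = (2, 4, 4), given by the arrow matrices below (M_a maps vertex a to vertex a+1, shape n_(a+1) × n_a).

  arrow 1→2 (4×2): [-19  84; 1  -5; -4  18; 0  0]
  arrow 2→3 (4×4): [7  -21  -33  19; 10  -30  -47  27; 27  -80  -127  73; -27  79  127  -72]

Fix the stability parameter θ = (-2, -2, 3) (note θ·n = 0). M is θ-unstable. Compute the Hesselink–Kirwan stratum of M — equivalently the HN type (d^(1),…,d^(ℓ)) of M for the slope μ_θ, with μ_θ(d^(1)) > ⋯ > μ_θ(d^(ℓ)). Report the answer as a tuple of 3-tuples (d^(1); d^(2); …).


Interval decomposition of M: I[1,3]^2, I[2,3]^2.
HN type (ℓ=2): μ^(1)=3; μ^(2)=-2

((0, 0, 4); (2, 4, 0))


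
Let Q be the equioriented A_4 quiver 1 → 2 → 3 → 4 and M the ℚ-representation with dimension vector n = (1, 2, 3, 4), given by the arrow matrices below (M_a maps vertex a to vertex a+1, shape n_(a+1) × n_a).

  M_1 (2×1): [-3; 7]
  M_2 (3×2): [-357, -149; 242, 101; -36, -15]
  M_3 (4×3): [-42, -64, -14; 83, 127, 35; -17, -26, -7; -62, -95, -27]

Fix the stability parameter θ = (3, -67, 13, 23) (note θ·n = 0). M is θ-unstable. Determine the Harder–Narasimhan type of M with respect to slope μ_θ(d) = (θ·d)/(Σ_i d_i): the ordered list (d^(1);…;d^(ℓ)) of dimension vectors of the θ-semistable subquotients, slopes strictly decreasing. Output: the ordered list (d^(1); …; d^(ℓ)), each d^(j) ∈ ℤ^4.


Via rank(M_{q-1}∘⋯∘M_p): M ≅ I[1,4], I[2,4], I[3,4], I[4,4].
μ_θ-semistable layers: μ^(1)=23; μ^(2)=13; μ^(3)=-32; μ^(4)=-67

((0, 0, 0, 4); (0, 0, 3, 0); (1, 1, 0, 0); (0, 1, 0, 0))


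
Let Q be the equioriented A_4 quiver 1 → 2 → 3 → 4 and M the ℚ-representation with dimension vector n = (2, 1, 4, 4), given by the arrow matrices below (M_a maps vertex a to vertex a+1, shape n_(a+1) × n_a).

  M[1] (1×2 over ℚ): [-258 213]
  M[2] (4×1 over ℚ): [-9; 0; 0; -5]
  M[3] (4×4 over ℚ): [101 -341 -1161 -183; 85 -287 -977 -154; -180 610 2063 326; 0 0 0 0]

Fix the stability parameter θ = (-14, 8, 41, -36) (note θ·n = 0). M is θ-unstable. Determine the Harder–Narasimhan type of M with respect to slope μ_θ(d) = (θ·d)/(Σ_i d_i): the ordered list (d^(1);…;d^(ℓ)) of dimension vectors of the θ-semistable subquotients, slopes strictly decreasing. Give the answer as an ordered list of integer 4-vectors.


Via rank(M_{q-1}∘⋯∘M_p): M ≅ I[1,1], I[1,4], I[3,3], I[3,4]^2, I[4,4].
μ_θ-semistable layers: μ^(1)=41; μ^(2)=13/3; μ^(3)=5/2; μ^(4)=-14; μ^(5)=-36

((0, 0, 1, 0); (0, 1, 1, 1); (0, 0, 2, 2); (2, 0, 0, 0); (0, 0, 0, 1))


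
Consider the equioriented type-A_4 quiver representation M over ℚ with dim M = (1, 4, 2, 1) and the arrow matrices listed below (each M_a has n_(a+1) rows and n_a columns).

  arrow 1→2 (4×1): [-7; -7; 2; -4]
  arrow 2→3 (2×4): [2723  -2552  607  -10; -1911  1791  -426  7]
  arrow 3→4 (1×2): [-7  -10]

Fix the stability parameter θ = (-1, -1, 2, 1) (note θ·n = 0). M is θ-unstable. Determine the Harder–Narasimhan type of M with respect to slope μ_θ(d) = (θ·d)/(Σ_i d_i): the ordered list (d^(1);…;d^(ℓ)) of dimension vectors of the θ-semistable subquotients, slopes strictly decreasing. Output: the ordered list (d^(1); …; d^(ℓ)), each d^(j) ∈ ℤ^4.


Barcode: M ≅ I[1,4], I[2,2]^2, I[2,3]. HN layers by μ_θ (3 steps, strictly decreasing):
  μ^(1)=2; μ^(2)=3/2; μ^(3)=-1

((0, 0, 1, 0); (0, 0, 1, 1); (1, 4, 0, 0))


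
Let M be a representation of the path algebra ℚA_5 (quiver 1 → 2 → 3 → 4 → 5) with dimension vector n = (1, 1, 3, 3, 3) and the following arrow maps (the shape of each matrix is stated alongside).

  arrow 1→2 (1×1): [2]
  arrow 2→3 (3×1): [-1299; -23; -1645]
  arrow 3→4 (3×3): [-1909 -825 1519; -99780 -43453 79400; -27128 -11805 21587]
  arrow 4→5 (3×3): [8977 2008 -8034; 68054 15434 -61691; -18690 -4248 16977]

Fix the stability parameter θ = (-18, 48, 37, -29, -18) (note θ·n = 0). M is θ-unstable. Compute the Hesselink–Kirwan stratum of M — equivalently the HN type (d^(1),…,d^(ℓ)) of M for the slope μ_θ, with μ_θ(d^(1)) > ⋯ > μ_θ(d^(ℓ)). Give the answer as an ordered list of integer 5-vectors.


Via rank(M_{q-1}∘⋯∘M_p): M ≅ I[1,5], I[3,5]^2.
μ_θ-semistable layers: μ^(1)=19/2; μ^(2)=-10/3; μ^(3)=-18

((0, 1, 1, 1, 1); (0, 0, 2, 2, 2); (1, 0, 0, 0, 0))


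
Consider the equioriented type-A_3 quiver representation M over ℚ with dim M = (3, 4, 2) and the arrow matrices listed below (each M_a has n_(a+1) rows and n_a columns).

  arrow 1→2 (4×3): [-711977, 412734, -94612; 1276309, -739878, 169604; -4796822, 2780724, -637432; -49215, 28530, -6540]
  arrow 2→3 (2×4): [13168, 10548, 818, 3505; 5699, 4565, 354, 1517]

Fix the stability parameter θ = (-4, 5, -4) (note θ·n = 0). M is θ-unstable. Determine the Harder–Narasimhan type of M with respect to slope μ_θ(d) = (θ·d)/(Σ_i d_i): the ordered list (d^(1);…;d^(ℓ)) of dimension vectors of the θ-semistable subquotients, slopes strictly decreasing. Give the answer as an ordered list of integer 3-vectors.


Via rank(M_{q-1}∘⋯∘M_p): M ≅ I[1,1]^2, I[1,3], I[2,2]^2, I[2,3].
μ_θ-semistable layers: μ^(1)=5; μ^(2)=1/2; μ^(3)=-4

((0, 2, 0); (0, 2, 2); (3, 0, 0))


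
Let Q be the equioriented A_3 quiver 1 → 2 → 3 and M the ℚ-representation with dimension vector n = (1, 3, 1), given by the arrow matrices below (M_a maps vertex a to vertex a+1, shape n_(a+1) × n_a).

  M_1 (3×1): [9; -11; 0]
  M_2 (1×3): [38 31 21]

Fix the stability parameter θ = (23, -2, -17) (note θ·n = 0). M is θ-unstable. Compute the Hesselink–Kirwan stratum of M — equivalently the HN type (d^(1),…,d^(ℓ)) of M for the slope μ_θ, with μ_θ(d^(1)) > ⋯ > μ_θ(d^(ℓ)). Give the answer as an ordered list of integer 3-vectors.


Barcode: M ≅ I[1,3], I[2,2]^2. HN layers by μ_θ (2 steps, strictly decreasing):
  μ^(1)=4/3; μ^(2)=-2

((1, 1, 1); (0, 2, 0))


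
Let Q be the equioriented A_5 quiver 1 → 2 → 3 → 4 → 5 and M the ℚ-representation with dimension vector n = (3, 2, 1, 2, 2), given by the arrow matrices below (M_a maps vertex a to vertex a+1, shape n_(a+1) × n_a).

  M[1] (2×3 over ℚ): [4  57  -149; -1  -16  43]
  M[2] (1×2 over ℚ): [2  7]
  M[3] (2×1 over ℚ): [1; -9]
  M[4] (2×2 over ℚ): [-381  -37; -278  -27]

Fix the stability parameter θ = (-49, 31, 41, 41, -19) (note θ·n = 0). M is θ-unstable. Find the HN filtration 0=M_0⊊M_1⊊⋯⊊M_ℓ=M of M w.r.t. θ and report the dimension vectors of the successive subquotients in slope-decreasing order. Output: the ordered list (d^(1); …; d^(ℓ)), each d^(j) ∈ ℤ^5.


Interval decomposition of M: I[1,1], I[1,2], I[1,5], I[4,5].
HN type (ℓ=4): μ^(1)=31; μ^(2)=47/2; μ^(3)=11; μ^(4)=-49

((0, 1, 0, 0, 0); (0, 1, 1, 1, 1); (0, 0, 0, 1, 1); (3, 0, 0, 0, 0))


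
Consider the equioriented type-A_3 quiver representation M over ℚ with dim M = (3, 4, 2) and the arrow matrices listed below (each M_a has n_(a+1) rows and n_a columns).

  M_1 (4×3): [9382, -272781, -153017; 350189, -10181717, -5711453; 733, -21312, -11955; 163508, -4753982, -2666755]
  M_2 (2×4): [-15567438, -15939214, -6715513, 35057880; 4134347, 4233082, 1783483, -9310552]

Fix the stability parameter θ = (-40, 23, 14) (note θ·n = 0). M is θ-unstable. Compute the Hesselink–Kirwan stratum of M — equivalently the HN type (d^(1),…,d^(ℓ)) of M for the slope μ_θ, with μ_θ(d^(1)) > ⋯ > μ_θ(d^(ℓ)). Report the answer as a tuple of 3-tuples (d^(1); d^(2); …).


Interval decomposition of M: I[1,2], I[1,3]^2, I[2,2].
HN type (ℓ=3): μ^(1)=23; μ^(2)=37/2; μ^(3)=-40

((0, 2, 0); (0, 2, 2); (3, 0, 0))


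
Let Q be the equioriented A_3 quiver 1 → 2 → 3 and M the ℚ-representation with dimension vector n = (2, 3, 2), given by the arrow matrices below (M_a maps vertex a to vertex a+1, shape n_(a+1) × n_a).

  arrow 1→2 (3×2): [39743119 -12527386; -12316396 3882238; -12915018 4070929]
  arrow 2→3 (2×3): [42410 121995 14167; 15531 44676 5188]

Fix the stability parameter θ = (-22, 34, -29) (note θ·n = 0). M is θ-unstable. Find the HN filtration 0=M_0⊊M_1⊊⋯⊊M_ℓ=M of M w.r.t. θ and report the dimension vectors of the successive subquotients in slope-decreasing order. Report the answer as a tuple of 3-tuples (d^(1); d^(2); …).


Interval decomposition of M: I[1,3]^2, I[2,2].
HN type (ℓ=3): μ^(1)=34; μ^(2)=5/2; μ^(3)=-22

((0, 1, 0); (0, 2, 2); (2, 0, 0))


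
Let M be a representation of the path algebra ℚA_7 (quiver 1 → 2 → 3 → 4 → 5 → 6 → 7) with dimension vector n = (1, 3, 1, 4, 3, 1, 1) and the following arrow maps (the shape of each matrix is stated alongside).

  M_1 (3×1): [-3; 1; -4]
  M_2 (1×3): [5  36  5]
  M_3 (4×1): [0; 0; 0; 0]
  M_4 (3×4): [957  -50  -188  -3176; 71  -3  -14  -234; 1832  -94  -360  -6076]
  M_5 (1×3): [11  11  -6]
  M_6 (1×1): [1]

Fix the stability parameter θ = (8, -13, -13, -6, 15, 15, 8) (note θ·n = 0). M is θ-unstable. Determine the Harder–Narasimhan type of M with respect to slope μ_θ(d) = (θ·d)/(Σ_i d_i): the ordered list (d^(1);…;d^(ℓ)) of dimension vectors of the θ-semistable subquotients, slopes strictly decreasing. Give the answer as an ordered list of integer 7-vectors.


Barcode: M ≅ I[1,3], I[2,2]^2, I[4,4], I[4,5]^2, I[4,7]. HN layers by μ_θ (4 steps, strictly decreasing):
  μ^(1)=15; μ^(2)=38/3; μ^(3)=-6; μ^(4)=-13

((0, 0, 0, 0, 2, 0, 0); (0, 0, 0, 0, 1, 1, 1); (1, 1, 1, 4, 0, 0, 0); (0, 2, 0, 0, 0, 0, 0))


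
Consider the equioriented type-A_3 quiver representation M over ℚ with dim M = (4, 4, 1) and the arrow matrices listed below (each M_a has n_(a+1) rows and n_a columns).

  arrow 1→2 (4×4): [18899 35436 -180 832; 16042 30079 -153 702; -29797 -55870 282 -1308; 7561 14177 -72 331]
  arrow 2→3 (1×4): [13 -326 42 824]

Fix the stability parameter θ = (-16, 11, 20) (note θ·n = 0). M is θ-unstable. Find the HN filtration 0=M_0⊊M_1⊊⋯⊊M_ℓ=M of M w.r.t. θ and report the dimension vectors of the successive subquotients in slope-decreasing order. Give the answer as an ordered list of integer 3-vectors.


Interval decomposition of M: I[1,1], I[1,2]^2, I[1,3], I[2,2].
HN type (ℓ=3): μ^(1)=20; μ^(2)=11; μ^(3)=-16

((0, 0, 1); (0, 4, 0); (4, 0, 0))


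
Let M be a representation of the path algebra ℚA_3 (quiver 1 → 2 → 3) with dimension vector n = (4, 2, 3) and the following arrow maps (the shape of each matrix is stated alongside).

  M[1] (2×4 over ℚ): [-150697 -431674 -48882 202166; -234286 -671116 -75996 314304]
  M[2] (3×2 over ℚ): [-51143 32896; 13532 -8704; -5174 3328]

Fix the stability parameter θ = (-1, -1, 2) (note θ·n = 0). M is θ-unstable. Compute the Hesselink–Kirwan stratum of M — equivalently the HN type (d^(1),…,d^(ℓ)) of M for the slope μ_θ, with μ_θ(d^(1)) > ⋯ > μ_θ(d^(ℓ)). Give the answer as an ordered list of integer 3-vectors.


Via rank(M_{q-1}∘⋯∘M_p): M ≅ I[1,1]^2, I[1,2], I[1,3], I[3,3]^2.
μ_θ-semistable layers: μ^(1)=2; μ^(2)=-1

((0, 0, 3); (4, 2, 0))


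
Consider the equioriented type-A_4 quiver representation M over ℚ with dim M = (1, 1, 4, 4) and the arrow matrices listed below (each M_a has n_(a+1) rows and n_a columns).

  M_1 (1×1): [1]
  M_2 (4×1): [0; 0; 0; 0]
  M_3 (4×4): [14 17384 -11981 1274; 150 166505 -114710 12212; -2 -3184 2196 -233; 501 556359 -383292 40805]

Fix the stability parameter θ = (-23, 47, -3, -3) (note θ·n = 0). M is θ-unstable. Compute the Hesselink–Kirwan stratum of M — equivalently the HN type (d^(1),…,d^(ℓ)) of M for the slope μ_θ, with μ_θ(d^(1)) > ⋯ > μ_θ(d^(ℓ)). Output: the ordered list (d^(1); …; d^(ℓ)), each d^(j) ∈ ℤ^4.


Interval decomposition of M: I[1,2], I[3,4]^4.
HN type (ℓ=3): μ^(1)=47; μ^(2)=-3; μ^(3)=-23

((0, 1, 0, 0); (0, 0, 4, 4); (1, 0, 0, 0))


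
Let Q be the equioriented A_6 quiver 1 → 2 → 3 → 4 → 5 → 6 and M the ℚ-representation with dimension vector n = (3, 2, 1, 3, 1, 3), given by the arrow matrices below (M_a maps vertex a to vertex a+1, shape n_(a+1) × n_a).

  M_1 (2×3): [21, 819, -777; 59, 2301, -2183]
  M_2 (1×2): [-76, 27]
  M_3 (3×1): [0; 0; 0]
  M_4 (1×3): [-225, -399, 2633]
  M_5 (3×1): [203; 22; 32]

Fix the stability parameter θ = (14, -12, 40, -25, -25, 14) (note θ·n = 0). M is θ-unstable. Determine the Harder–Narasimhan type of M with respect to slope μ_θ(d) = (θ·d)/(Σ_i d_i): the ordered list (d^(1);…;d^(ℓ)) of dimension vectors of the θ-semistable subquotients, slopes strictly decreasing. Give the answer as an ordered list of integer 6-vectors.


Via rank(M_{q-1}∘⋯∘M_p): M ≅ I[1,1]^2, I[1,3], I[2,2], I[4,4]^2, I[4,6], I[6,6]^2.
μ_θ-semistable layers: μ^(1)=40; μ^(2)=14; μ^(3)=1; μ^(4)=-12; μ^(5)=-25

((0, 0, 1, 0, 0, 0); (2, 0, 0, 0, 0, 3); (1, 1, 0, 0, 0, 0); (0, 1, 0, 0, 0, 0); (0, 0, 0, 3, 1, 0))


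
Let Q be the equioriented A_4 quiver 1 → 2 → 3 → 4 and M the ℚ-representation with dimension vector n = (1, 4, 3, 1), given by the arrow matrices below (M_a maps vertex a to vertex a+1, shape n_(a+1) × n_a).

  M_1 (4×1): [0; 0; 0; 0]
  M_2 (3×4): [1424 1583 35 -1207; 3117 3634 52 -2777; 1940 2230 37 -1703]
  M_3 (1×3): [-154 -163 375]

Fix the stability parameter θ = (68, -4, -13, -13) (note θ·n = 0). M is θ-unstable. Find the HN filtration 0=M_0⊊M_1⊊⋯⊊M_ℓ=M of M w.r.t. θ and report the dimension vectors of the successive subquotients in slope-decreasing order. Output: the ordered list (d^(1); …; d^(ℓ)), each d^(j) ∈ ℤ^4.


Via rank(M_{q-1}∘⋯∘M_p): M ≅ I[1,1], I[2,2], I[2,3]^2, I[2,4].
μ_θ-semistable layers: μ^(1)=68; μ^(2)=-4; μ^(3)=-17/2; μ^(4)=-10

((1, 0, 0, 0); (0, 1, 0, 0); (0, 2, 2, 0); (0, 1, 1, 1))


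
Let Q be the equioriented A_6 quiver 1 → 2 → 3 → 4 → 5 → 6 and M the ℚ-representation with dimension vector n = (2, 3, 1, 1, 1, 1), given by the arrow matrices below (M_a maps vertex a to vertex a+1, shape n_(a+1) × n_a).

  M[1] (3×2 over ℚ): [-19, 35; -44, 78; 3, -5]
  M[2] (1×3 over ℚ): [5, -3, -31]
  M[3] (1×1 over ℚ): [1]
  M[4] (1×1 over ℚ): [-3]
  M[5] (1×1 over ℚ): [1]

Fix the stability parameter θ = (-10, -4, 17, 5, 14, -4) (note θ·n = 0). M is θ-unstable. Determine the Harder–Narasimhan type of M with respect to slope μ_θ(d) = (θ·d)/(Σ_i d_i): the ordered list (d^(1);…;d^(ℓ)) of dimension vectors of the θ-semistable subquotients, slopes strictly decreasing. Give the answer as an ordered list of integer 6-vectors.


Via rank(M_{q-1}∘⋯∘M_p): M ≅ I[1,2], I[1,6], I[2,2].
μ_θ-semistable layers: μ^(1)=8; μ^(2)=-4; μ^(3)=-10

((0, 0, 1, 1, 1, 1); (0, 3, 0, 0, 0, 0); (2, 0, 0, 0, 0, 0))


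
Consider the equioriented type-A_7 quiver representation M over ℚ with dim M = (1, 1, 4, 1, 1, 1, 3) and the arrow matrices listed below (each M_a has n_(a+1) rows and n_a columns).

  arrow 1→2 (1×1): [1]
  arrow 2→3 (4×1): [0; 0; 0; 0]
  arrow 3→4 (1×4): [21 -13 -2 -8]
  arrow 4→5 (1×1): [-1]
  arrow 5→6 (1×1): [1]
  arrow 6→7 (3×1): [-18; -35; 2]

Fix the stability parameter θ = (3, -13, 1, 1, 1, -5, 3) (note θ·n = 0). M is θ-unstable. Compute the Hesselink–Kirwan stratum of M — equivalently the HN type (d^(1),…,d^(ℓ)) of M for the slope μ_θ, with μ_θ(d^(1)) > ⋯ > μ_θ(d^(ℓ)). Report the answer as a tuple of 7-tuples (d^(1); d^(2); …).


Via rank(M_{q-1}∘⋯∘M_p): M ≅ I[1,2], I[3,3]^3, I[3,7], I[7,7]^2.
μ_θ-semistable layers: μ^(1)=3; μ^(2)=1; μ^(3)=-1/2; μ^(4)=-5

((0, 0, 0, 0, 0, 0, 3); (0, 0, 3, 0, 0, 0, 0); (0, 0, 1, 1, 1, 1, 0); (1, 1, 0, 0, 0, 0, 0))


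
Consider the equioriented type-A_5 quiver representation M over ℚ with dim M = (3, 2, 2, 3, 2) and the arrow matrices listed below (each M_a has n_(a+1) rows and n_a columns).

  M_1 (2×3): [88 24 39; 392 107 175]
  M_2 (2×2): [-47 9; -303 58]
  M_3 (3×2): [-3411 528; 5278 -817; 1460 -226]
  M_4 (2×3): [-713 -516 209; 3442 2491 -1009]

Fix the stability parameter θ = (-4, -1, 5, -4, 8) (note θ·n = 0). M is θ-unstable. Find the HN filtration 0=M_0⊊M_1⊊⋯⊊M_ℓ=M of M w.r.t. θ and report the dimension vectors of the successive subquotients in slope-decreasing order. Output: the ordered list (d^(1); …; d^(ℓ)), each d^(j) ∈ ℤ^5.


Interval decomposition of M: I[1,1], I[1,5]^2, I[4,4].
HN type (ℓ=4): μ^(1)=8; μ^(2)=1/2; μ^(3)=-1; μ^(4)=-4

((0, 0, 0, 0, 2); (0, 0, 2, 2, 0); (0, 2, 0, 0, 0); (3, 0, 0, 1, 0))


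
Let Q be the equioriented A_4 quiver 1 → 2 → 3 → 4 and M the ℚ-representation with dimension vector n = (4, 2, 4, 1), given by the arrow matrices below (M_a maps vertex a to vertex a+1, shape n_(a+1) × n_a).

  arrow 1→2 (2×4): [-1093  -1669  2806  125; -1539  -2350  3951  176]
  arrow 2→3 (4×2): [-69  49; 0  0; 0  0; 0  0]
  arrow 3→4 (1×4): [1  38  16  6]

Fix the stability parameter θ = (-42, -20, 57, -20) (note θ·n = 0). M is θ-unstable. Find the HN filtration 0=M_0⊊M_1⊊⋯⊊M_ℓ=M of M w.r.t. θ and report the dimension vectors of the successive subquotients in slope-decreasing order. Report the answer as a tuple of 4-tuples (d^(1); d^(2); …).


Interval decomposition of M: I[1,1]^2, I[1,2], I[1,4], I[3,3]^3.
HN type (ℓ=4): μ^(1)=57; μ^(2)=37/2; μ^(3)=-20; μ^(4)=-42

((0, 0, 3, 0); (0, 0, 1, 1); (0, 2, 0, 0); (4, 0, 0, 0))


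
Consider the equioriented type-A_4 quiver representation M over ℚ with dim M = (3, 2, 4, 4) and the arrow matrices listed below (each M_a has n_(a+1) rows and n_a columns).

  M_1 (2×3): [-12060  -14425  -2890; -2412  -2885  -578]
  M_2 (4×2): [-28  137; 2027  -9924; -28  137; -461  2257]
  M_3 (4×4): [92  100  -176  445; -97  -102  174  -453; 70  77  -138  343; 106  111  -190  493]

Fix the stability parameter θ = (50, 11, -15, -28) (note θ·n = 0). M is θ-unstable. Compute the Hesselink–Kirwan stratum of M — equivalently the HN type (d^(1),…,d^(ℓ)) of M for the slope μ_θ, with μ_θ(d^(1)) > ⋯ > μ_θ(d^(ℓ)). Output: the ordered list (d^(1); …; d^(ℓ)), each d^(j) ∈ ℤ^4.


Interval decomposition of M: I[1,1]^2, I[1,4], I[2,4], I[3,3], I[3,4], I[4,4].
HN type (ℓ=6): μ^(1)=50; μ^(2)=9/2; μ^(3)=-32/3; μ^(4)=-15; μ^(5)=-43/2; μ^(6)=-28

((2, 0, 0, 0); (1, 1, 1, 1); (0, 1, 1, 1); (0, 0, 1, 0); (0, 0, 1, 1); (0, 0, 0, 1))


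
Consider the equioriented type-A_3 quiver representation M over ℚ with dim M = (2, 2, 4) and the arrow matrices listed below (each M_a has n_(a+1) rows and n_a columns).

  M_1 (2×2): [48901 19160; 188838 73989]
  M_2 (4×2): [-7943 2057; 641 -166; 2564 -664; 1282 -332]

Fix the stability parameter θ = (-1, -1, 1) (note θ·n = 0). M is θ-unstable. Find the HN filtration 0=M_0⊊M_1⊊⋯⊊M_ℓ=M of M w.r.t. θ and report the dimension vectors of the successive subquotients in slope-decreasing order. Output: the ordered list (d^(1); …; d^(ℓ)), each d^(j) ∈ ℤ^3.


Barcode: M ≅ I[1,3]^2, I[3,3]^2. HN layers by μ_θ (2 steps, strictly decreasing):
  μ^(1)=1; μ^(2)=-1

((0, 0, 4); (2, 2, 0))


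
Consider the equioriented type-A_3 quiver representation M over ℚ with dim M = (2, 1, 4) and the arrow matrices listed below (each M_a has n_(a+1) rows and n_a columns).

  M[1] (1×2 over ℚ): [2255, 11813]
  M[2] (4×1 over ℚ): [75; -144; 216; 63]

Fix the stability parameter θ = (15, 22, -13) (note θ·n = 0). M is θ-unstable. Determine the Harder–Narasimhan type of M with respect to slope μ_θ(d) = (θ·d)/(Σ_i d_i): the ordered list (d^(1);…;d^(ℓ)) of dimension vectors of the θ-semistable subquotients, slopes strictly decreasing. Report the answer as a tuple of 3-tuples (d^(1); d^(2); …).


Via rank(M_{q-1}∘⋯∘M_p): M ≅ I[1,1], I[1,3], I[3,3]^3.
μ_θ-semistable layers: μ^(1)=15; μ^(2)=8; μ^(3)=-13

((1, 0, 0); (1, 1, 1); (0, 0, 3))


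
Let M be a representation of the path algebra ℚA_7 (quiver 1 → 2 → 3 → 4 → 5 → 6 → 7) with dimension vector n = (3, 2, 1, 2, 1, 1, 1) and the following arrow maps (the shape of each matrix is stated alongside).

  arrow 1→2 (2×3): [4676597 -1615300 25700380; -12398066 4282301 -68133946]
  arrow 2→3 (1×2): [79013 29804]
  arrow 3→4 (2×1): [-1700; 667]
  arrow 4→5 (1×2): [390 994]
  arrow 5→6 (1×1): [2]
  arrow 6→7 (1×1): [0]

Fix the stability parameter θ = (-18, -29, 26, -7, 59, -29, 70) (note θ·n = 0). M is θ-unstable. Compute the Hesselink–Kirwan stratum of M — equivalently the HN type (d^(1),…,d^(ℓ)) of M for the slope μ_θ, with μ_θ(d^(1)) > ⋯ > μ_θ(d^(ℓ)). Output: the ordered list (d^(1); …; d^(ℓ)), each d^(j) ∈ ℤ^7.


Barcode: M ≅ I[1,1], I[1,2], I[1,6], I[4,4], I[7,7]. HN layers by μ_θ (6 steps, strictly decreasing):
  μ^(1)=70; μ^(2)=15; μ^(3)=19/2; μ^(4)=-7; μ^(5)=-18; μ^(6)=-47/2

((0, 0, 0, 0, 0, 0, 1); (0, 0, 0, 0, 1, 1, 0); (0, 0, 1, 1, 0, 0, 0); (0, 0, 0, 1, 0, 0, 0); (1, 0, 0, 0, 0, 0, 0); (2, 2, 0, 0, 0, 0, 0))


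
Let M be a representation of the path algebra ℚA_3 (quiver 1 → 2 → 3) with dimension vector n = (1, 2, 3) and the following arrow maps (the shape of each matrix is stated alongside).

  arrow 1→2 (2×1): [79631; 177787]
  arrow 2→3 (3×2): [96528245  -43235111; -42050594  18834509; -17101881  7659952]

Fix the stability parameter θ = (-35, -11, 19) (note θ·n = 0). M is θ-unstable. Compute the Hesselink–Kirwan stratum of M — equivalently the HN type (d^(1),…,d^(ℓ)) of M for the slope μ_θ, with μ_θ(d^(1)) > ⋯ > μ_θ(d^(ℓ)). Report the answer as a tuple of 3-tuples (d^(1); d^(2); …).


Interval decomposition of M: I[1,3], I[2,3], I[3,3].
HN type (ℓ=3): μ^(1)=19; μ^(2)=-11; μ^(3)=-35

((0, 0, 3); (0, 2, 0); (1, 0, 0))


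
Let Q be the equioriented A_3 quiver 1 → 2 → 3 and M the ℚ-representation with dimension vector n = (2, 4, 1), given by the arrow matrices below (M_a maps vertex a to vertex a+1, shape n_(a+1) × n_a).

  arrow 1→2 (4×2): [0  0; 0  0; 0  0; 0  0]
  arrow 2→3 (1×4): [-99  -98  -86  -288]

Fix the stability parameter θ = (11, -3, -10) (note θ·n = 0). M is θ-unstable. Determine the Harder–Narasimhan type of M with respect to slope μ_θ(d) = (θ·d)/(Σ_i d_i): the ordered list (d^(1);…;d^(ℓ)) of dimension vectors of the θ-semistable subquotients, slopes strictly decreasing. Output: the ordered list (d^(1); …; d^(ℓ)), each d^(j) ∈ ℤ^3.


Barcode: M ≅ I[1,1]^2, I[2,2]^3, I[2,3]. HN layers by μ_θ (3 steps, strictly decreasing):
  μ^(1)=11; μ^(2)=-3; μ^(3)=-13/2

((2, 0, 0); (0, 3, 0); (0, 1, 1))


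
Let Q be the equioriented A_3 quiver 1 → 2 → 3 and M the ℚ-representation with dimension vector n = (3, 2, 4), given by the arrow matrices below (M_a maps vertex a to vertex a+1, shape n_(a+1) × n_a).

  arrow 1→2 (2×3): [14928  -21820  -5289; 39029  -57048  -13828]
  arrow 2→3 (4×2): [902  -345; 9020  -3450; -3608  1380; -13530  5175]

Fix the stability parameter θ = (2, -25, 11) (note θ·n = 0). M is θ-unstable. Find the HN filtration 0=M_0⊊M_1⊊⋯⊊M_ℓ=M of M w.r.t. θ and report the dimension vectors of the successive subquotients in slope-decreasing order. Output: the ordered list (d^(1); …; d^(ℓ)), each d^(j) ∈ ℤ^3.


Interval decomposition of M: I[1,1], I[1,2], I[1,3], I[3,3]^3.
HN type (ℓ=3): μ^(1)=11; μ^(2)=2; μ^(3)=-23/2

((0, 0, 4); (1, 0, 0); (2, 2, 0))


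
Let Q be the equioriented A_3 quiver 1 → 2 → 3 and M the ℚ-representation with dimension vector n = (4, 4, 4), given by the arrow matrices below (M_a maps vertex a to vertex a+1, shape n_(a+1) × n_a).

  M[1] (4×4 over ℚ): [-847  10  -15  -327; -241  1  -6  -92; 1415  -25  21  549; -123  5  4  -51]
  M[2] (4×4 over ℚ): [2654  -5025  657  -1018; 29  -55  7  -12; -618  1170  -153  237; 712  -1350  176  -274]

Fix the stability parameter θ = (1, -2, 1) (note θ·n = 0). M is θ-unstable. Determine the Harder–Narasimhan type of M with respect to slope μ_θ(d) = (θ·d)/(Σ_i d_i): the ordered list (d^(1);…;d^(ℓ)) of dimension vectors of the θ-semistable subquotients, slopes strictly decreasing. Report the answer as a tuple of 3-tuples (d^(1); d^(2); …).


Via rank(M_{q-1}∘⋯∘M_p): M ≅ I[1,2], I[1,3]^3, I[3,3].
μ_θ-semistable layers: μ^(1)=1; μ^(2)=-1/2

((0, 0, 4); (4, 4, 0))


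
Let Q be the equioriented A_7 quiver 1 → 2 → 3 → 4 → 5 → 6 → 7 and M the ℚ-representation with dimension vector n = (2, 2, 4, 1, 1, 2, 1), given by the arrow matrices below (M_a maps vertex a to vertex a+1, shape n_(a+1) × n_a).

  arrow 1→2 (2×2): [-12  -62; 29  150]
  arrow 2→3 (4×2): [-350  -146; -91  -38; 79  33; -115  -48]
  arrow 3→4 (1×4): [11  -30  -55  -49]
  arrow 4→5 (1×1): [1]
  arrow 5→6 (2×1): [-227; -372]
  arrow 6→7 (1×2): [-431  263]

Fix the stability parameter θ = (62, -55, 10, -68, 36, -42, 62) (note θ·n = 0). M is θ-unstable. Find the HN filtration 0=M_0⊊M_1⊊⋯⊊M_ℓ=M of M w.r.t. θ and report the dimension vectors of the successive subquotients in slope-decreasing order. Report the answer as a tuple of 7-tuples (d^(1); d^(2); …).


Via rank(M_{q-1}∘⋯∘M_p): M ≅ I[1,3], I[1,7], I[3,3]^2, I[6,6].
μ_θ-semistable layers: μ^(1)=62; μ^(2)=10; μ^(3)=7/2; μ^(4)=-3; μ^(5)=-51/4; μ^(6)=-42

((0, 0, 0, 0, 0, 0, 1); (0, 0, 3, 0, 0, 0, 0); (1, 1, 0, 0, 0, 0, 0); (0, 0, 0, 0, 1, 1, 0); (1, 1, 1, 1, 0, 0, 0); (0, 0, 0, 0, 0, 1, 0))


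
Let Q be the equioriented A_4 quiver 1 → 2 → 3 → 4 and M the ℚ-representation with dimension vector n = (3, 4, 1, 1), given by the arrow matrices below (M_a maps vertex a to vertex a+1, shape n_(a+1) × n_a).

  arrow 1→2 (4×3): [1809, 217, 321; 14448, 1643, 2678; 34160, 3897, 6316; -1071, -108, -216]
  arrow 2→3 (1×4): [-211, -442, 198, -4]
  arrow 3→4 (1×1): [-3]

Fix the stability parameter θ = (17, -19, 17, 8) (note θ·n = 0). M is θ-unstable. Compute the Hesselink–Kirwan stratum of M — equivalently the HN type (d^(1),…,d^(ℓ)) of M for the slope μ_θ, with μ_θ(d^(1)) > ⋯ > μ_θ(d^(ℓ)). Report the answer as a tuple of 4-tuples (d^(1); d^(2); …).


Interval decomposition of M: I[1,2]^2, I[1,4], I[2,2].
HN type (ℓ=3): μ^(1)=25/2; μ^(2)=-1; μ^(3)=-19

((0, 0, 1, 1); (3, 3, 0, 0); (0, 1, 0, 0))


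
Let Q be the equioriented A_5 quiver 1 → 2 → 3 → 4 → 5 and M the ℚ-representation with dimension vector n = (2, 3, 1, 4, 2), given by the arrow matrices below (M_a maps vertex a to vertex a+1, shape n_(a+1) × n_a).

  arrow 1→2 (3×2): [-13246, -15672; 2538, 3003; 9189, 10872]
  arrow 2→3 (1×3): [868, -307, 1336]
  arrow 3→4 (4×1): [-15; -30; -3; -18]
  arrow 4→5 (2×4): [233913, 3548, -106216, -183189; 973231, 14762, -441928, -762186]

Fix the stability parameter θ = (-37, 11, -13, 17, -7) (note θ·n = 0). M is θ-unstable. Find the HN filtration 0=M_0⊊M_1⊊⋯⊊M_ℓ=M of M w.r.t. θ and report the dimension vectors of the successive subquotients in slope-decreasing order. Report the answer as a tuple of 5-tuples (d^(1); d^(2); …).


Barcode: M ≅ I[1,2], I[1,5], I[2,2], I[4,4]^2, I[4,5]. HN layers by μ_θ (5 steps, strictly decreasing):
  μ^(1)=17; μ^(2)=11; μ^(3)=5; μ^(4)=-1; μ^(5)=-37

((0, 0, 0, 2, 0); (0, 2, 0, 0, 0); (0, 0, 0, 2, 2); (0, 1, 1, 0, 0); (2, 0, 0, 0, 0))


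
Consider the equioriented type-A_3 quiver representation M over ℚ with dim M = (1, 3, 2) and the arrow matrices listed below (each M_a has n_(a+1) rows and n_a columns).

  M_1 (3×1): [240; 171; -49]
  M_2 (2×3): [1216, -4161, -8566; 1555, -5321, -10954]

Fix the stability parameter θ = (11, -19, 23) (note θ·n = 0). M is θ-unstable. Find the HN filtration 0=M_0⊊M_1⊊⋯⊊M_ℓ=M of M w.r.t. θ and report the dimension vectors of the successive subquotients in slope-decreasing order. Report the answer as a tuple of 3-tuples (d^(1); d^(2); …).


Interval decomposition of M: I[1,3], I[2,2], I[2,3].
HN type (ℓ=3): μ^(1)=23; μ^(2)=-4; μ^(3)=-19

((0, 0, 2); (1, 1, 0); (0, 2, 0))


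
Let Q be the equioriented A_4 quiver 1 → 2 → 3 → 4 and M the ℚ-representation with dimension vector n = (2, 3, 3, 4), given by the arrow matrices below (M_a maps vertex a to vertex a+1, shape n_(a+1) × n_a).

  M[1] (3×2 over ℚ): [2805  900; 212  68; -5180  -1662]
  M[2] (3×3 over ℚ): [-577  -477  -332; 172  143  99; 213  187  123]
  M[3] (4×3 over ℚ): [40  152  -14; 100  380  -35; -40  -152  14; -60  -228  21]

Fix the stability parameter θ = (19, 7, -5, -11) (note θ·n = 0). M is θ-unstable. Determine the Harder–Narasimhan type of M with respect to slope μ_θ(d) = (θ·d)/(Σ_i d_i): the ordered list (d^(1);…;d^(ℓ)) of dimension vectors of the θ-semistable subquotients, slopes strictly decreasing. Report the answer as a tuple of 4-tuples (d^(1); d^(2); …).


Interval decomposition of M: I[1,3], I[1,4], I[2,3], I[4,4]^3.
HN type (ℓ=4): μ^(1)=7; μ^(2)=5/2; μ^(3)=1; μ^(4)=-11

((1, 1, 1, 0); (1, 1, 1, 1); (0, 1, 1, 0); (0, 0, 0, 3))


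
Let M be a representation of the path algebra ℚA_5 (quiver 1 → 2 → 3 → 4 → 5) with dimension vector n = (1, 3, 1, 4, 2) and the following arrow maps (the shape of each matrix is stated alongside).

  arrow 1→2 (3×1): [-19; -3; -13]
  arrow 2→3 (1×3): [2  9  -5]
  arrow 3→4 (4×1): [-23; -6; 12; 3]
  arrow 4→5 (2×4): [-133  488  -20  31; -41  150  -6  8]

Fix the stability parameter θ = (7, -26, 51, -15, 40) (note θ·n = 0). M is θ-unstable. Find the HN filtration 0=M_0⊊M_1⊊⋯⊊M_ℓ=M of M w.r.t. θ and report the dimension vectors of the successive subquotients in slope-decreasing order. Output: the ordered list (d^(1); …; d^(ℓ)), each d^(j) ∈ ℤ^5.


Interval decomposition of M: I[1,2], I[2,2], I[2,5], I[4,4]^2, I[4,5].
HN type (ℓ=5): μ^(1)=40; μ^(2)=18; μ^(3)=-19/2; μ^(4)=-15; μ^(5)=-26

((0, 0, 0, 0, 2); (0, 0, 1, 1, 0); (1, 1, 0, 0, 0); (0, 0, 0, 3, 0); (0, 2, 0, 0, 0))
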